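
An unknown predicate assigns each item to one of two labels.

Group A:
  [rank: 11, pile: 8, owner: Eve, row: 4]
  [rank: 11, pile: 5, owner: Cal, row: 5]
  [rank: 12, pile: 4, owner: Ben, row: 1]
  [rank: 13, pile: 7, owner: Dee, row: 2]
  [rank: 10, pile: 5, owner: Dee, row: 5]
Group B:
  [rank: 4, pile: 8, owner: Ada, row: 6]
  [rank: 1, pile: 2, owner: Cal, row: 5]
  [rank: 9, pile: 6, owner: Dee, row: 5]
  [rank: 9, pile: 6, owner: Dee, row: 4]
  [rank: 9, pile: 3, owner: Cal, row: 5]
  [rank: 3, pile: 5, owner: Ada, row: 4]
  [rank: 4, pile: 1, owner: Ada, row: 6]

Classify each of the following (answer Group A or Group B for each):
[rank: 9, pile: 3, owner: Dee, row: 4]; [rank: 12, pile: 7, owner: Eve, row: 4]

Group B, Group A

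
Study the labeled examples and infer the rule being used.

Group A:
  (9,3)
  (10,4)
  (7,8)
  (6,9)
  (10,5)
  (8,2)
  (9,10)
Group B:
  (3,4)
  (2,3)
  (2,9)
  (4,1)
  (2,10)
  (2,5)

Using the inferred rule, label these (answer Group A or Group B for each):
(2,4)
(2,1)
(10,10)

Group B, Group B, Group A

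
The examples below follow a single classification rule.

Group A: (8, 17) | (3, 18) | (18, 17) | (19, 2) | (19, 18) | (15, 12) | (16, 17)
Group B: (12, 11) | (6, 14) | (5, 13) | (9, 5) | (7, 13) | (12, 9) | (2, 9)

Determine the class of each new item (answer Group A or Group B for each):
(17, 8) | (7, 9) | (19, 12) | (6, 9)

Group A, Group B, Group A, Group B

The distinguishing property — max ≥ 15 — holds for all the 'Group A' cases and none of the 'Group B' cases.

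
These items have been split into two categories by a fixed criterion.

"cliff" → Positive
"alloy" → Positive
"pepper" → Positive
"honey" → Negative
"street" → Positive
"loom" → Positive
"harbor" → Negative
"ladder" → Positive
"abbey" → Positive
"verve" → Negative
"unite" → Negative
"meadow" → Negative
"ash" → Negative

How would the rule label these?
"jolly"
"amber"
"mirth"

Positive, Negative, Negative

The rule appears to be: has a double letter.
Positive: "jolly", since 'll' doubled.
Negative: "amber", since no doubled letter.
Negative: "mirth", since no doubled letter.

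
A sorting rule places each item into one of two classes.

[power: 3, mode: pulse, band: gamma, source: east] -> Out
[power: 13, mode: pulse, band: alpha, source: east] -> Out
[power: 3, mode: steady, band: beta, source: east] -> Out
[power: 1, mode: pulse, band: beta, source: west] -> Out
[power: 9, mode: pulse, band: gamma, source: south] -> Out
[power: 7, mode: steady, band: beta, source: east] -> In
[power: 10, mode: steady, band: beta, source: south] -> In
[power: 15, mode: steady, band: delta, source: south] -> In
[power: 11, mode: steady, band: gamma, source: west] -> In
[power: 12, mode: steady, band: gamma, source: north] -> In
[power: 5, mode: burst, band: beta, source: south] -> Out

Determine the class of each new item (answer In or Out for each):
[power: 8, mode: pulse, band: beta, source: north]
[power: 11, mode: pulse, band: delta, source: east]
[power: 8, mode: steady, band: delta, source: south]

A rule that fits every label: mode is steady AND power ≥ 5 — true of each 'In' example, false of each 'Out' one.
[power: 8, mode: pulse, band: beta, source: north]: Out (mode is pulse, power = 8). [power: 11, mode: pulse, band: delta, source: east]: Out (mode is pulse, power = 11). [power: 8, mode: steady, band: delta, source: south]: In (mode is steady, power = 8).

Out, Out, In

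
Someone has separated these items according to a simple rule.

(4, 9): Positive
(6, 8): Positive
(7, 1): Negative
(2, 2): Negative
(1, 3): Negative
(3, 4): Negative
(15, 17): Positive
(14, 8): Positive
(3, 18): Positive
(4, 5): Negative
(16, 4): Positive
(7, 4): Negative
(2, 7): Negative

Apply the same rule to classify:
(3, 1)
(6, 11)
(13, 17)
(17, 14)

Negative, Positive, Positive, Positive

The classifier is using: sum ≥ 13.
(3, 1): 3+1 = 4 — doesn't qualify, so Negative.
(6, 11): 6+11 = 17 — checks out, so Positive.
(13, 17): 13+17 = 30 — checks out, so Positive.
(17, 14): 17+14 = 31 — checks out, so Positive.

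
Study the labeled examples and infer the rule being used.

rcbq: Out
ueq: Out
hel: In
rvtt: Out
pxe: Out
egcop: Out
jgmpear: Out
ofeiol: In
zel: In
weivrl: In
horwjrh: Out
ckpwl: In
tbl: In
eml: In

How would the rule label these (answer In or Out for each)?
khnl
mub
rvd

All 'In' examples share one property — contains 'l' — and every 'Out' example lacks it.
khnl — has 'l', hence In.
mub — no 'l', hence Out.
rvd — no 'l', hence Out.

In, Out, Out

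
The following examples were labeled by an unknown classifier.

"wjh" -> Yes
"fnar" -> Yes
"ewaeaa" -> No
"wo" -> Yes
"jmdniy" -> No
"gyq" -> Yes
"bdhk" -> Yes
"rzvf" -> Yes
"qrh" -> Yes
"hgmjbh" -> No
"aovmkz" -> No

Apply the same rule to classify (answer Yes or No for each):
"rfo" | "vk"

Yes, Yes

The pattern is that an item is 'Yes' exactly when: length ≤ 4.
"rfo": length 3, fits → Yes. "vk": length 2, fits → Yes.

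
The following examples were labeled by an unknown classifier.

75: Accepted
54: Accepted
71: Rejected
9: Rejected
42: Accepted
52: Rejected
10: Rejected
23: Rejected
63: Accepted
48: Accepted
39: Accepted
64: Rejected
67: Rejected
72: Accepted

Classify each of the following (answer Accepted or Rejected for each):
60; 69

Accepted, Accepted

The simplest hypothesis consistent with all the labels is: multiple of 3 AND at least 10.
60 → 60 = 3·20, 60 ≥ 10 → Accepted.
69 → 69 = 3·23, 69 ≥ 10 → Accepted.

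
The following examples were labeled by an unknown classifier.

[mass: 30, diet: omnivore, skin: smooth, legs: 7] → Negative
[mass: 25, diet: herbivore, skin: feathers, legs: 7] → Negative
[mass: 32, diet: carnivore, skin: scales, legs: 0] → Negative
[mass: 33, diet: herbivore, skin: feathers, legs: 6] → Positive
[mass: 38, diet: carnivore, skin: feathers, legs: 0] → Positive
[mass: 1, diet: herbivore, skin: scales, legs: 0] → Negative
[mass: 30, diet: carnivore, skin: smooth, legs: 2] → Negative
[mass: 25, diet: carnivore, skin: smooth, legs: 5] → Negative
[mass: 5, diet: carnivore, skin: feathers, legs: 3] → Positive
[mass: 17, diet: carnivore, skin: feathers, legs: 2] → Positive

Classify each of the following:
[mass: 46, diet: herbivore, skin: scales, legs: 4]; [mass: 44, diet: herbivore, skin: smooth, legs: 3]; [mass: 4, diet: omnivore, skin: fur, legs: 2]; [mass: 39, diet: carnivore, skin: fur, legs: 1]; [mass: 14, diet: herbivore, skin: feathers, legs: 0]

A rule that fits every label: skin is feathers AND legs ≤ 6 — true of each 'Positive' example, false of each 'Negative' one.
[mass: 46, diet: herbivore, skin: scales, legs: 4]: Negative (skin is scales, legs = 4).
[mass: 44, diet: herbivore, skin: smooth, legs: 3]: Negative (skin is smooth, legs = 3).
[mass: 4, diet: omnivore, skin: fur, legs: 2]: Negative (skin is fur, legs = 2).
[mass: 39, diet: carnivore, skin: fur, legs: 1]: Negative (skin is fur, legs = 1).
[mass: 14, diet: herbivore, skin: feathers, legs: 0]: Positive (skin is feathers, legs = 0).

Negative, Negative, Negative, Negative, Positive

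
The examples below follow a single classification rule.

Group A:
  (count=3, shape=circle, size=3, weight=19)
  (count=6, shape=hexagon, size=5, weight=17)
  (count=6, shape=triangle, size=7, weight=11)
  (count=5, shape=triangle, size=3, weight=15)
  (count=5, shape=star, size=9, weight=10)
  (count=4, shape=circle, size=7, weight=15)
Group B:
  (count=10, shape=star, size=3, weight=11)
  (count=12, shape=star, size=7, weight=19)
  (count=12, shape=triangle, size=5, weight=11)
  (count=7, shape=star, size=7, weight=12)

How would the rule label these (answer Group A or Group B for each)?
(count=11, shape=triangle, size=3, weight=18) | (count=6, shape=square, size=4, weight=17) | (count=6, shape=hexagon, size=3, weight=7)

Group B, Group A, Group A

'Group A' ⟺ count ≤ 6.
(count=11, shape=triangle, size=3, weight=18): count = 11 — doesn't qualify, so Group B.
(count=6, shape=square, size=4, weight=17): count = 6 — fits, so Group A.
(count=6, shape=hexagon, size=3, weight=7): count = 6 — fits, so Group A.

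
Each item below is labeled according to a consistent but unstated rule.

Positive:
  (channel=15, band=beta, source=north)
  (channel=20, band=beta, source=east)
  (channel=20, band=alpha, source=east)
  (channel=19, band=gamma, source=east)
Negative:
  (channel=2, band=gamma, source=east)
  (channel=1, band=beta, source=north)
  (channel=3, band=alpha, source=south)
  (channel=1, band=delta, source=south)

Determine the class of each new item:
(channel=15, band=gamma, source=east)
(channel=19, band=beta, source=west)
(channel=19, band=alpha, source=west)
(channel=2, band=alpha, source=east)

The pattern is that an item is 'Positive' exactly when: channel ≥ 15.

Positive, Positive, Positive, Negative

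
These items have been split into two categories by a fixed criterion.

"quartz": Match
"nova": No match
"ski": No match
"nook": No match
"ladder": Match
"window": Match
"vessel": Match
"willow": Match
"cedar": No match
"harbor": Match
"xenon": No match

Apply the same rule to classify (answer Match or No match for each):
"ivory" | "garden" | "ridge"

The common property of the 'Match' items is: length 6. No 'No match' item has it.
"ivory": No match (length 5).
"garden": Match (length 6).
"ridge": No match (length 5).

No match, Match, No match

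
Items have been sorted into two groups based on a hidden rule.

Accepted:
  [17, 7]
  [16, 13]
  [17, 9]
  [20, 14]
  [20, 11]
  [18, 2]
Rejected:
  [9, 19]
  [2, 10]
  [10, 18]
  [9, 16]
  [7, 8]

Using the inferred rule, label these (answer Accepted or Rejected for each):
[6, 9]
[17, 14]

Rejected, Accepted

One predicate separates the groups cleanly: first > second.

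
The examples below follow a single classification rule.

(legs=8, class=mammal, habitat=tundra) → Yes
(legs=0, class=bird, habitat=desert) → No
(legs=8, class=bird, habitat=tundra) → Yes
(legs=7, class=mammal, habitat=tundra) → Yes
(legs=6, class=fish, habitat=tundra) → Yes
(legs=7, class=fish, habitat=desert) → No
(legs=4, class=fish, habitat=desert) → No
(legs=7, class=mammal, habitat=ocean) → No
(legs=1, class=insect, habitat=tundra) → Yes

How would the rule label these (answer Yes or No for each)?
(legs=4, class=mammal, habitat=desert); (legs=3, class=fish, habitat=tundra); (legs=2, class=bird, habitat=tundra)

Checking candidate rules against both groups, what survives is: habitat is tundra.
(legs=4, class=mammal, habitat=desert) → habitat is desert → No.
(legs=3, class=fish, habitat=tundra) → habitat is tundra → Yes.
(legs=2, class=bird, habitat=tundra) → habitat is tundra → Yes.

No, Yes, Yes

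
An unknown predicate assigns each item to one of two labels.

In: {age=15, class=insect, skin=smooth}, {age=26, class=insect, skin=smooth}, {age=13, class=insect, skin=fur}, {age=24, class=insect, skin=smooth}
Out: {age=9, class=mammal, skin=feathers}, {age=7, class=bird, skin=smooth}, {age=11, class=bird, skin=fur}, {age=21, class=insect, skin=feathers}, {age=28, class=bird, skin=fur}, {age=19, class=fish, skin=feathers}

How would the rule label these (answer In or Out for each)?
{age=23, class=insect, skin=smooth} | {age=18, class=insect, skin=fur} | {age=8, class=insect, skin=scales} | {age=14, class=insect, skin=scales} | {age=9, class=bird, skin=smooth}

One predicate separates the groups cleanly: class is insect AND age ≠ 21.

In, In, In, In, Out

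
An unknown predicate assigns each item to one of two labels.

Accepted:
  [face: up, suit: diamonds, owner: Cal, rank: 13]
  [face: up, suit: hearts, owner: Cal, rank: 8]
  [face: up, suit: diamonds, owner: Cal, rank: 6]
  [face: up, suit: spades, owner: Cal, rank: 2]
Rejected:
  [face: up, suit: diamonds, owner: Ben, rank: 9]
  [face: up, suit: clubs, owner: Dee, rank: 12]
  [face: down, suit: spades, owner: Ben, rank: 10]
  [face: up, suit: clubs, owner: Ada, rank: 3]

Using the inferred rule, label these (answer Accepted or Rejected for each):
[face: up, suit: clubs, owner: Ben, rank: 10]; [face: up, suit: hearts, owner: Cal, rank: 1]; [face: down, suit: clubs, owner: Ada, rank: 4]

Rejected, Accepted, Rejected

Checking candidate rules against both groups, what survives is: owner is Cal.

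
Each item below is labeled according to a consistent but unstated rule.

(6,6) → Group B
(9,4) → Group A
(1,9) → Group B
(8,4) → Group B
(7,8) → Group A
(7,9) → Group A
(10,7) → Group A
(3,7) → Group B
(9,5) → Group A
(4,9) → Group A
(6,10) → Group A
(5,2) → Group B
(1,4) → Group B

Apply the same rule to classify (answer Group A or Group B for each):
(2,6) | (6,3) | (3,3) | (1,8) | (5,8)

Group B, Group B, Group B, Group B, Group A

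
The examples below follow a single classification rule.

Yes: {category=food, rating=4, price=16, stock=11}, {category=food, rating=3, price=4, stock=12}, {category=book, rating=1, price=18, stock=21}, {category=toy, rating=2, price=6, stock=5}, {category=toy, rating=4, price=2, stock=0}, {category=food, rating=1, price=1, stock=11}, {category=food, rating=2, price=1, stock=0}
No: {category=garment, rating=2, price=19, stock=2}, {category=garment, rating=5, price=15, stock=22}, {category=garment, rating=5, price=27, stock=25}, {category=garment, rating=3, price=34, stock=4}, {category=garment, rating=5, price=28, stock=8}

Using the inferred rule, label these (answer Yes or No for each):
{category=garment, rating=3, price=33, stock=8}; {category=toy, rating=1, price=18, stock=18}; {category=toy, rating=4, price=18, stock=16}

No, Yes, Yes

Looking at the examples, the only property every 'Yes' case has and every 'No' case lacks is: category is not garment.
{category=garment, rating=3, price=33, stock=8}: category is garment — fails the rule, so No.
{category=toy, rating=1, price=18, stock=18}: category is toy — qualifies, so Yes.
{category=toy, rating=4, price=18, stock=16}: category is toy — qualifies, so Yes.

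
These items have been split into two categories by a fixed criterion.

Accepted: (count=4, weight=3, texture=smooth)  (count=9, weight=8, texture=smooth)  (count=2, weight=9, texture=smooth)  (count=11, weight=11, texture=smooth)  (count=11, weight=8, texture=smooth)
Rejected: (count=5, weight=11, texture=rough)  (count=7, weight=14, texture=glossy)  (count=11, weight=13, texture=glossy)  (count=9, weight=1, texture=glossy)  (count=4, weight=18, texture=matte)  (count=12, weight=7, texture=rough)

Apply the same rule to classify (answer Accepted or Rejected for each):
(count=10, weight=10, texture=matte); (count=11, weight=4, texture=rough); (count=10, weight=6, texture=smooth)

Rejected, Rejected, Accepted

'Accepted' ⟺ texture is smooth.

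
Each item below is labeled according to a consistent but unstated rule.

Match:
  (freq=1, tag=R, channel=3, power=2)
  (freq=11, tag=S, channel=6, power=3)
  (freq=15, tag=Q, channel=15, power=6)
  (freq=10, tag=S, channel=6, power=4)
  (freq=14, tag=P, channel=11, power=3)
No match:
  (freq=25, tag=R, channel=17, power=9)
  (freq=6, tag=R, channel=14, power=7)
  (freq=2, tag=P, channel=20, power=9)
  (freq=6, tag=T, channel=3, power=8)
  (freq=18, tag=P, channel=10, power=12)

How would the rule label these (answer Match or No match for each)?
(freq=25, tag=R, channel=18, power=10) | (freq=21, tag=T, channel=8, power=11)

Every 'Match' example satisfies: power ≤ 6. None of the 'No match' examples do.
(freq=25, tag=R, channel=18, power=10) — power = 10, hence No match.
(freq=21, tag=T, channel=8, power=11) — power = 11, hence No match.

No match, No match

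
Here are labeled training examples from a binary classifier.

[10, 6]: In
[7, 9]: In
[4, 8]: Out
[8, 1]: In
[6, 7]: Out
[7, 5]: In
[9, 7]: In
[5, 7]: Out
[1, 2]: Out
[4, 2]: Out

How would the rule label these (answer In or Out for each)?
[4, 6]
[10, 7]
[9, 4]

Rule: first ≥ 7. This holds for each 'In' example and fails for each 'Out' one.
[4, 6]: Out (first 4).
[10, 7]: In (first 10).
[9, 4]: In (first 9).

Out, In, In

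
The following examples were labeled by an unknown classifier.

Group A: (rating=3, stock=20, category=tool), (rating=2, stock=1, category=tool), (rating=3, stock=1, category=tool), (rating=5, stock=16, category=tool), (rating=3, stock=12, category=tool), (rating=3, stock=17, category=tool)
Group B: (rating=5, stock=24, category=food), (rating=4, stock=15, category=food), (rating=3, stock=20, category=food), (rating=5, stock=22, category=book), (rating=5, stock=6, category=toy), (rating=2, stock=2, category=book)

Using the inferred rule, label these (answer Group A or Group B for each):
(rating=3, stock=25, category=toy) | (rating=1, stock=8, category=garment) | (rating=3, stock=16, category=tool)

The pattern is that an item is 'Group A' exactly when: category is tool.
Group B: (rating=3, stock=25, category=toy), since category is toy.
Group B: (rating=1, stock=8, category=garment), since category is garment.
Group A: (rating=3, stock=16, category=tool), since category is tool.

Group B, Group B, Group A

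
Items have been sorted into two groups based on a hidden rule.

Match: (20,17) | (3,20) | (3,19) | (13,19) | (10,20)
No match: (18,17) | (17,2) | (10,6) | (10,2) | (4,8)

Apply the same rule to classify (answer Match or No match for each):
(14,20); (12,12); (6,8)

The rule appears to be: max ≥ 19.
(14,20): max 20 — satisfies this, so Match. (12,12): max 12 — fails this test, so No match. (6,8): max 8 — fails this test, so No match.

Match, No match, No match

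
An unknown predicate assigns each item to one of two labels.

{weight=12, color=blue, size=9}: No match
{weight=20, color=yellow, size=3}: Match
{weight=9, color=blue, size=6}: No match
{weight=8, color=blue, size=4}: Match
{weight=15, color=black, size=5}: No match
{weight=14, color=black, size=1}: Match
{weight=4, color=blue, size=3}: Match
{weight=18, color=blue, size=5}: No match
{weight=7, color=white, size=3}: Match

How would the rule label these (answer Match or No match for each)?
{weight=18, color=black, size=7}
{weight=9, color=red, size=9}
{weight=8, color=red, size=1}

The distinguishing property — size ≤ 4 — holds for all the 'Match' cases and none of the 'No match' cases.

No match, No match, Match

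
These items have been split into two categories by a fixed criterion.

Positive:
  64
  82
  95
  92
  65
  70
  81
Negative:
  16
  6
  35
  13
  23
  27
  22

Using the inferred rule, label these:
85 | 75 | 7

Positive, Positive, Negative

One predicate separates the groups cleanly: at least 64.
85 → 85 ≥ 64 → Positive.
75 → 75 ≥ 64 → Positive.
7 → 7 < 64 → Negative.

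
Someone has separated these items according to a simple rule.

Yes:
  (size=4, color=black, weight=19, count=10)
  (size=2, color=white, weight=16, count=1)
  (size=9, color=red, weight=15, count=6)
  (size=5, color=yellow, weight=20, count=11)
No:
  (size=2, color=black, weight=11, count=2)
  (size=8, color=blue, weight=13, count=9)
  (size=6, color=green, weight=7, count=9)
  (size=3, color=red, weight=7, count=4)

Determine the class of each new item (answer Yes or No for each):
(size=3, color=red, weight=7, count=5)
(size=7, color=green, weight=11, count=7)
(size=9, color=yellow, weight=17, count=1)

No, No, Yes

All 'Yes' examples share one property — weight ≥ 15 — and every 'No' example lacks it.
No: (size=3, color=red, weight=7, count=5), since weight = 7.
No: (size=7, color=green, weight=11, count=7), since weight = 11.
Yes: (size=9, color=yellow, weight=17, count=1), since weight = 17.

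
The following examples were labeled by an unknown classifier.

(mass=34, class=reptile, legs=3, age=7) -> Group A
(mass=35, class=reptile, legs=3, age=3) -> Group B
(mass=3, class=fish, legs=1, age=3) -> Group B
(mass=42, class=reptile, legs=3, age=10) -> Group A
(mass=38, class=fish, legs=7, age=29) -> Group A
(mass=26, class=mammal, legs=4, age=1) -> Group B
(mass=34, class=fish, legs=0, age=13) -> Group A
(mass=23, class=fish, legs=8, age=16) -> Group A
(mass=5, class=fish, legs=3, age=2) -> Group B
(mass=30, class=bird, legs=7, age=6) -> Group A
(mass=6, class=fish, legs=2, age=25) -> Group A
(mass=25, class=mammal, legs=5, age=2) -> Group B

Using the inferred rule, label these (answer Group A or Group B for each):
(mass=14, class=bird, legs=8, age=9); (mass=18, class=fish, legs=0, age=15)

Group A, Group A

The pattern is that an item is 'Group A' exactly when: age ≥ 6.
(mass=14, class=bird, legs=8, age=9) — age = 9, hence Group A.
(mass=18, class=fish, legs=0, age=15) — age = 15, hence Group A.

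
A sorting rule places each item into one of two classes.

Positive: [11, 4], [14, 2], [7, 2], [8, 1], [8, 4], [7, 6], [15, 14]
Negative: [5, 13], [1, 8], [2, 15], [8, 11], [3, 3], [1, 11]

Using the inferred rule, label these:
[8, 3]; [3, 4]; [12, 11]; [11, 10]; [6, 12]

The common property of the 'Positive' items is: first > second. No 'Negative' item has it.
[8, 3]: Positive (8 > 3).
[3, 4]: Negative (3 < 4).
[12, 11]: Positive (12 > 11).
[11, 10]: Positive (11 > 10).
[6, 12]: Negative (6 < 12).

Positive, Negative, Positive, Positive, Negative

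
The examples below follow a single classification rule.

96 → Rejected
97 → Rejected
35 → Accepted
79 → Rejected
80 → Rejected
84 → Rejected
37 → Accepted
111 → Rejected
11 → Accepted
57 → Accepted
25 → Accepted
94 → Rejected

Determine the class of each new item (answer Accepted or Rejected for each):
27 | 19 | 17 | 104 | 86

Accepted, Accepted, Accepted, Rejected, Rejected

One predicate separates the groups cleanly: at most 57.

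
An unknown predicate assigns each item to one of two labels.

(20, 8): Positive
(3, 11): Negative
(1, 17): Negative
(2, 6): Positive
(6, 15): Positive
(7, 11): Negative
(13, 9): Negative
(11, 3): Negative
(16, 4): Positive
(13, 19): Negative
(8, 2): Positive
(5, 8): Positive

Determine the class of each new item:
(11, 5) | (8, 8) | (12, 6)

Negative, Positive, Positive

The common property of the 'Positive' items is: product is even. No 'Negative' item has it.
(11, 5) → 11·5 = 55 → Negative.
(8, 8) → 8·8 = 64 → Positive.
(12, 6) → 12·6 = 72 → Positive.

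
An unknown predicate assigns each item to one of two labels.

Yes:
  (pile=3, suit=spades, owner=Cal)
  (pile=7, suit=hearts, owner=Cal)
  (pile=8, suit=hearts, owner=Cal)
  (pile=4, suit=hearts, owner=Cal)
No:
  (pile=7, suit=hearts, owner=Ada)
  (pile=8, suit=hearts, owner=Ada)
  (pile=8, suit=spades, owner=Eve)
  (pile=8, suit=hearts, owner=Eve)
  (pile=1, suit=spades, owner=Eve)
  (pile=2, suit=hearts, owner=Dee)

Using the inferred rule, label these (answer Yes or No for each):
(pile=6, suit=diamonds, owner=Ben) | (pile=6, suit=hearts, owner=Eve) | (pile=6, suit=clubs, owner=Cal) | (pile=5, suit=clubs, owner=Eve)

Comparing the two groups points to one rule — owner is Cal.

No, No, Yes, No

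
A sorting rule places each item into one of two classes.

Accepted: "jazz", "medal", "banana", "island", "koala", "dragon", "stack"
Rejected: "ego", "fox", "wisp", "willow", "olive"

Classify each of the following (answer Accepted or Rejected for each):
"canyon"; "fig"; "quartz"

Rule: contains 'a'. This holds for each 'Accepted' example and fails for each 'Rejected' one.

Accepted, Rejected, Accepted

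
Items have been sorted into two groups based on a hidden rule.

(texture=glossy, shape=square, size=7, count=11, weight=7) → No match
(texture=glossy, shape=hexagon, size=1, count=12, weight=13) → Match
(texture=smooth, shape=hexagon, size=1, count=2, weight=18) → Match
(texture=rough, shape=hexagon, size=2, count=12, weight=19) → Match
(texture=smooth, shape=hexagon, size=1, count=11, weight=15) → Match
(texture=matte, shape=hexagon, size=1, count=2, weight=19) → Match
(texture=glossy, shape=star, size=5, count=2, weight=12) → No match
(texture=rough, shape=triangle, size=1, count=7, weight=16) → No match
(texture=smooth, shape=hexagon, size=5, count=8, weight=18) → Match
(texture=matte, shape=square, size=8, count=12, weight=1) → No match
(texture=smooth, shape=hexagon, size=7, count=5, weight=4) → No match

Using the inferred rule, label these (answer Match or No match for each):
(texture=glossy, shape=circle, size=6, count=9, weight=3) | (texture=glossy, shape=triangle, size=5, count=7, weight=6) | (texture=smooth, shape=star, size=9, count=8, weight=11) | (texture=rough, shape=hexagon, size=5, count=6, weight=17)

No match, No match, No match, Match

The simplest hypothesis consistent with all the labels is: shape is hexagon AND size ≤ 5.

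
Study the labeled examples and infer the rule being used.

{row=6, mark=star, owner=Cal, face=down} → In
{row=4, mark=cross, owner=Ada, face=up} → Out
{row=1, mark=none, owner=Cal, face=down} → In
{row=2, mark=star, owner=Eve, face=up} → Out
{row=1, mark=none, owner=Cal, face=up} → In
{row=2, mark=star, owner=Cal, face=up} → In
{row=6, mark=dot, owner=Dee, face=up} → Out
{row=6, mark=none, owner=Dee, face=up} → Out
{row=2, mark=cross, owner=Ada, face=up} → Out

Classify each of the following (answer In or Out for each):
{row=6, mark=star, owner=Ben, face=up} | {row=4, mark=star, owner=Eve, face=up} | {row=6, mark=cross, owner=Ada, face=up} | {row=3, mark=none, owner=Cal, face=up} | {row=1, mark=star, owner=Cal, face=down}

The pattern is that an item is 'In' exactly when: owner is Cal.
{row=6, mark=star, owner=Ben, face=up} — owner is Ben, hence Out.
{row=4, mark=star, owner=Eve, face=up} — owner is Eve, hence Out.
{row=6, mark=cross, owner=Ada, face=up} — owner is Ada, hence Out.
{row=3, mark=none, owner=Cal, face=up} — owner is Cal, hence In.
{row=1, mark=star, owner=Cal, face=down} — owner is Cal, hence In.

Out, Out, Out, In, In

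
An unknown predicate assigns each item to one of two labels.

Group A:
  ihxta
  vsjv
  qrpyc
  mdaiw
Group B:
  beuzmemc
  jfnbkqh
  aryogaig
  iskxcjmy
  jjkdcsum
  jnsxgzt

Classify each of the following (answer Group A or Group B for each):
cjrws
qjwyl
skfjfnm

The rule appears to be: length ≤ 5.
cjrws → length 5 → Group A. qjwyl → length 5 → Group A. skfjfnm → length 7 → Group B.

Group A, Group A, Group B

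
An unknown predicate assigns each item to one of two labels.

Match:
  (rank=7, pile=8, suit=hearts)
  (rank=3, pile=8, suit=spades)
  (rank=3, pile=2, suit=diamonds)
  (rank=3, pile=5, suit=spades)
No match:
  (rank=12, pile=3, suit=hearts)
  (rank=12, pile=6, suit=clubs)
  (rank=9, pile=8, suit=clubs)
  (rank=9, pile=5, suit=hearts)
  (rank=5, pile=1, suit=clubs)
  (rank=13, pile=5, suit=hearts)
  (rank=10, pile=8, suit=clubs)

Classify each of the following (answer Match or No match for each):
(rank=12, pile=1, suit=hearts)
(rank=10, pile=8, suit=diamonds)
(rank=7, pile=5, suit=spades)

No match, No match, Match

The rule appears to be: pile ≥ 2 AND rank ≤ 7.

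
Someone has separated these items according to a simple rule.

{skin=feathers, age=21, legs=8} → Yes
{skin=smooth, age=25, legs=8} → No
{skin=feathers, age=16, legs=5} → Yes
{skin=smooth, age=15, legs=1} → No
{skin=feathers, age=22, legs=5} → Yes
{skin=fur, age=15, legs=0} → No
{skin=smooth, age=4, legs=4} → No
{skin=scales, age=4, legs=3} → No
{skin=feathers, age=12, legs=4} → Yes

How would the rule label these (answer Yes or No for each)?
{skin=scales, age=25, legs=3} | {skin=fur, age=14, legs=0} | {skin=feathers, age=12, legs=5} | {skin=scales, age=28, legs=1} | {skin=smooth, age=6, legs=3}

No, No, Yes, No, No

Looking at the examples, the only property every 'Yes' case has and every 'No' case lacks is: skin is feathers.
{skin=scales, age=25, legs=3} → skin is scales → No.
{skin=fur, age=14, legs=0} → skin is fur → No.
{skin=feathers, age=12, legs=5} → skin is feathers → Yes.
{skin=scales, age=28, legs=1} → skin is scales → No.
{skin=smooth, age=6, legs=3} → skin is smooth → No.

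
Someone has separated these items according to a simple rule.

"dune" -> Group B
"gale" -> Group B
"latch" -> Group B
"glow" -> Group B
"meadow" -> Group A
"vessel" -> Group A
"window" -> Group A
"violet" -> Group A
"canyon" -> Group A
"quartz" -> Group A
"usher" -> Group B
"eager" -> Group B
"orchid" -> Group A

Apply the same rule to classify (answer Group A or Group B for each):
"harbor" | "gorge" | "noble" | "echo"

Group A, Group B, Group B, Group B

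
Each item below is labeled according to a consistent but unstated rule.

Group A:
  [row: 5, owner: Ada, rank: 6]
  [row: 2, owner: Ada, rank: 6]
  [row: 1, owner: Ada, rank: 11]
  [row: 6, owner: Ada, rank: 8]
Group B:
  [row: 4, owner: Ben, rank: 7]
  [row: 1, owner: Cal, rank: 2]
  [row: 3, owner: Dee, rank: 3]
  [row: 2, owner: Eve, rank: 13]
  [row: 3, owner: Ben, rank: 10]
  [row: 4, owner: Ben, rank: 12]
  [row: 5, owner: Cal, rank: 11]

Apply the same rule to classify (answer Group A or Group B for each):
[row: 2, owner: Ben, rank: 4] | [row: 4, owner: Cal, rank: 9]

Group B, Group B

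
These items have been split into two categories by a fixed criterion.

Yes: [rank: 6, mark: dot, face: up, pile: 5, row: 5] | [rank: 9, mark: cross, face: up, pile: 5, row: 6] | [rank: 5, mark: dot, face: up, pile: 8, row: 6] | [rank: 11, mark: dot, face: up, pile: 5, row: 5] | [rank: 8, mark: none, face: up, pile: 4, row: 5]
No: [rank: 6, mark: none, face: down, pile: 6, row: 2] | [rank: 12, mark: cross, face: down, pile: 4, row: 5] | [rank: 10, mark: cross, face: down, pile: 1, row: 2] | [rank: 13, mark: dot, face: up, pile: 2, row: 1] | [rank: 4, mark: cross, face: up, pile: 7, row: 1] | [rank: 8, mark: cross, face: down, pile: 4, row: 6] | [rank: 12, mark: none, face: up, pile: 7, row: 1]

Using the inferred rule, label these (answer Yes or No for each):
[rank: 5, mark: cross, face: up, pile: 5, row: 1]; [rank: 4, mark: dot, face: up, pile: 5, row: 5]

One predicate separates the groups cleanly: face is up AND row ≥ 2.
[rank: 5, mark: cross, face: up, pile: 5, row: 1] — face is up, row = 1, hence No.
[rank: 4, mark: dot, face: up, pile: 5, row: 5] — face is up, row = 5, hence Yes.

No, Yes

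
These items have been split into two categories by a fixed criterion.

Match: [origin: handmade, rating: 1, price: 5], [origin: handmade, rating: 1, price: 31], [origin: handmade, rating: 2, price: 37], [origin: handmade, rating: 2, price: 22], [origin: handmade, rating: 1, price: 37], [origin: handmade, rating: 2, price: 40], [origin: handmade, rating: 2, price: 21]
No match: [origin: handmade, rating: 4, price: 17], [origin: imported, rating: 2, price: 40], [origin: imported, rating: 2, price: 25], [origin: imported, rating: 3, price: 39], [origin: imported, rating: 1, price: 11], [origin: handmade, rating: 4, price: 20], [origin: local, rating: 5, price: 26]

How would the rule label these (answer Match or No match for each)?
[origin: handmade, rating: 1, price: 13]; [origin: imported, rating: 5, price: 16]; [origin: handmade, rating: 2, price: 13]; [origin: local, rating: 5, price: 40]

Match, No match, Match, No match

The pattern is that an item is 'Match' exactly when: origin is handmade AND rating ≤ 2.
[origin: handmade, rating: 1, price: 13]: origin is handmade, rating = 1 — checks out, so Match. [origin: imported, rating: 5, price: 16]: origin is imported, rating = 5 — fails the rule, so No match. [origin: handmade, rating: 2, price: 13]: origin is handmade, rating = 2 — checks out, so Match. [origin: local, rating: 5, price: 40]: origin is local, rating = 5 — fails the rule, so No match.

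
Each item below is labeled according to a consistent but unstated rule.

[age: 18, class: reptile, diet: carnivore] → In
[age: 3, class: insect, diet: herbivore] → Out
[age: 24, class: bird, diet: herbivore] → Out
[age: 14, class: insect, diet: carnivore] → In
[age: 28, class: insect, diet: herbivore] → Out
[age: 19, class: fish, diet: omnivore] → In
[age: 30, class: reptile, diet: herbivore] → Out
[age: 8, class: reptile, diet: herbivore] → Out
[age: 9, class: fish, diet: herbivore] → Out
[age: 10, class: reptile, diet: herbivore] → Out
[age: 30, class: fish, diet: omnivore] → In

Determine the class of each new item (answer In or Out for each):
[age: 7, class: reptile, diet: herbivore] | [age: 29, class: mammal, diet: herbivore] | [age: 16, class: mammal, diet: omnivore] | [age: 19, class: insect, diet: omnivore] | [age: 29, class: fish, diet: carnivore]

The simplest hypothesis consistent with all the labels is: diet is not herbivore.
[age: 7, class: reptile, diet: herbivore]: diet is herbivore — doesn't match, so Out. [age: 29, class: mammal, diet: herbivore]: diet is herbivore — doesn't match, so Out. [age: 16, class: mammal, diet: omnivore]: diet is omnivore — fits, so In. [age: 19, class: insect, diet: omnivore]: diet is omnivore — fits, so In. [age: 29, class: fish, diet: carnivore]: diet is carnivore — fits, so In.

Out, Out, In, In, In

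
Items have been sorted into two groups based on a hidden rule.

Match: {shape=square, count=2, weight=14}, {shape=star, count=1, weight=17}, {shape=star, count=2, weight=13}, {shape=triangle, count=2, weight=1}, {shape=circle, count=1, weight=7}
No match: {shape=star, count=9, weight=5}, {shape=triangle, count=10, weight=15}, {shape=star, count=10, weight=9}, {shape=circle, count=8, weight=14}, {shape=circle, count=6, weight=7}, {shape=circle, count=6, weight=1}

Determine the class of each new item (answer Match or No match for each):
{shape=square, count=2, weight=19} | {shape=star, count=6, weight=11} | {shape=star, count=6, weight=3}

Match, No match, No match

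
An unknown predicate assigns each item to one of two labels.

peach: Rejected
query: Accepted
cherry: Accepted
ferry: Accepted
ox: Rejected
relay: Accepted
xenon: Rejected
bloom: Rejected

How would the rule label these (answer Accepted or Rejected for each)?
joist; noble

Rejected, Rejected

The common property of the 'Accepted' items is: contains 'r'. No 'Rejected' item has it.
joist: Rejected (no 'r').
noble: Rejected (no 'r').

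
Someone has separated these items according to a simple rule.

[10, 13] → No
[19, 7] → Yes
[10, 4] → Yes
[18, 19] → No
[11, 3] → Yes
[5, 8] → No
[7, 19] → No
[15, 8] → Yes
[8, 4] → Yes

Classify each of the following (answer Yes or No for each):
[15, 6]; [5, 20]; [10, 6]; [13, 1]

The common property of the 'Yes' items is: first > second. No 'No' item has it.
[15, 6] — 15 > 6, hence Yes.
[5, 20] — 5 < 20, hence No.
[10, 6] — 10 > 6, hence Yes.
[13, 1] — 13 > 1, hence Yes.

Yes, No, Yes, Yes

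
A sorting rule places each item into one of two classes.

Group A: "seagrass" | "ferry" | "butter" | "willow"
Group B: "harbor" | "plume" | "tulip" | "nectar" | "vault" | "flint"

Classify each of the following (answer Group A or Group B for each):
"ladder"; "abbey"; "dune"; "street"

Comparing the two groups points to one rule — has a double letter.
"ladder": 'dd' doubled, checks out → Group A.
"abbey": 'bb' doubled, checks out → Group A.
"dune": no doubled letter, fails this test → Group B.
"street": 'ee' doubled, checks out → Group A.

Group A, Group A, Group B, Group A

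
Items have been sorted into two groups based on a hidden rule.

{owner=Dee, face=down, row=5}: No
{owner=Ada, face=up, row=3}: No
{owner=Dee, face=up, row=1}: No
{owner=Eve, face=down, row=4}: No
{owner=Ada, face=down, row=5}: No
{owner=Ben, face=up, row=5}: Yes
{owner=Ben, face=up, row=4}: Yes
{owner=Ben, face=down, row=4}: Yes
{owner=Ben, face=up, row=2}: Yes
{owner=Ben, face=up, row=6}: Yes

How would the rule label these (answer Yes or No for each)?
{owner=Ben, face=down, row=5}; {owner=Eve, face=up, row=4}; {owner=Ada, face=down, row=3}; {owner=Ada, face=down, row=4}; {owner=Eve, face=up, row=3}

Yes, No, No, No, No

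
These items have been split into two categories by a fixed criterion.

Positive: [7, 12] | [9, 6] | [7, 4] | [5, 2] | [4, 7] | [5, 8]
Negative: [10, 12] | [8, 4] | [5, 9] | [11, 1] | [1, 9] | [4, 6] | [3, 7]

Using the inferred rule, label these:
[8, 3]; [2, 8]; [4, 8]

Positive, Negative, Negative

The classifier is using: sum is odd.
[8, 3]: 8+3 = 11 — qualifies, so Positive. [2, 8]: 2+8 = 10 — does not pass, so Negative. [4, 8]: 4+8 = 12 — does not pass, so Negative.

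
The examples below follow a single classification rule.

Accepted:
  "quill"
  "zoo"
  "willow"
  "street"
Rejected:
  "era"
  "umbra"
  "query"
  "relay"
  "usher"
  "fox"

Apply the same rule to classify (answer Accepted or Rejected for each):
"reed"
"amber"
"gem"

Rule: has a double letter. This holds for each 'Accepted' example and fails for each 'Rejected' one.

Accepted, Rejected, Rejected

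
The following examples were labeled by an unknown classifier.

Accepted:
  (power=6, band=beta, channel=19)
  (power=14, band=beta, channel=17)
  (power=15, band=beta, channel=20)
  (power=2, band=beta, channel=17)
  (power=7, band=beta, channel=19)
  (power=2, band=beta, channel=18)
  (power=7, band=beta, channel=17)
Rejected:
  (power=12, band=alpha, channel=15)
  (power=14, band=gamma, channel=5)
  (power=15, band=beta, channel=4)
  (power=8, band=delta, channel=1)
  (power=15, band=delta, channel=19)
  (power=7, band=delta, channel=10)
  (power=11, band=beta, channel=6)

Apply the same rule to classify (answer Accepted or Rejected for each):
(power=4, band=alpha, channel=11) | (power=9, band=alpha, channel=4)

The distinguishing property — band is beta AND channel ≥ 10 — holds for all the 'Accepted' cases and none of the 'Rejected' cases.

Rejected, Rejected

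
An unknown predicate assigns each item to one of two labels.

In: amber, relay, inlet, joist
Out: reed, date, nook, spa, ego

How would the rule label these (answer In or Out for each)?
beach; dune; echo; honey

Rule: length 5. This holds for each 'In' example and fails for each 'Out' one.

In, Out, Out, In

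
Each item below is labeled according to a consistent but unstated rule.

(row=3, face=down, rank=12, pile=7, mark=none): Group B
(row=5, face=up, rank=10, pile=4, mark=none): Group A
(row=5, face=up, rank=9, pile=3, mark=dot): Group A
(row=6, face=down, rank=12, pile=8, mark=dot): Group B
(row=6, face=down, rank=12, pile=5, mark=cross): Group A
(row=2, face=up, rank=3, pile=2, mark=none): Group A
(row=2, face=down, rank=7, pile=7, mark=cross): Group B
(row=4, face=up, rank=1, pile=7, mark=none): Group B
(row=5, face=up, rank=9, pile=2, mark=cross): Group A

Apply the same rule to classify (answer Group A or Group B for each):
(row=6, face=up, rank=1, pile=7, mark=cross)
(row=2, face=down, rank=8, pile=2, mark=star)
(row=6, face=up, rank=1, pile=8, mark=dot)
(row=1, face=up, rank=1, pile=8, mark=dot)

Group B, Group A, Group B, Group B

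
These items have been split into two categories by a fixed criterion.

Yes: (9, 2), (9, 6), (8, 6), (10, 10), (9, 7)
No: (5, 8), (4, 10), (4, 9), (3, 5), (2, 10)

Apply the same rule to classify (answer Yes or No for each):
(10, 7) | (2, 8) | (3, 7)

Yes, No, No

The classifier is using: first ≥ 6.
(10, 7): first 10 — passes, so Yes. (2, 8): first 2 — fails the rule, so No. (3, 7): first 3 — fails the rule, so No.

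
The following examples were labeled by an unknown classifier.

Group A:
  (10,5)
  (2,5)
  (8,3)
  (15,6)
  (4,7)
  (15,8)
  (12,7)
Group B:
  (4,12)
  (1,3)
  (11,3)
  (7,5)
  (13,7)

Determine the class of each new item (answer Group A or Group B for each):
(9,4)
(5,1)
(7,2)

The pattern is that an item is 'Group A' exactly when: sum is odd.

Group A, Group B, Group A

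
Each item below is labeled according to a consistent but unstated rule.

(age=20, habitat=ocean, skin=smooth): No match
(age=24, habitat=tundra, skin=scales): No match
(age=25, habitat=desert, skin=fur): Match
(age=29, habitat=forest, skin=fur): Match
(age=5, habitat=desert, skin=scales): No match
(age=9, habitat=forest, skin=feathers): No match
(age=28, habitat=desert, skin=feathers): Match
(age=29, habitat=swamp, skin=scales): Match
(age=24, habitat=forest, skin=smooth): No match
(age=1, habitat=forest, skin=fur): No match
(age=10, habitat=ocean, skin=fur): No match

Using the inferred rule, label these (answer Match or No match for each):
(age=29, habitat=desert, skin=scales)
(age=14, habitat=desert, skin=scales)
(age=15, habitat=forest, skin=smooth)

Rule: age ≥ 25. This holds for each 'Match' example and fails for each 'No match' one.
(age=29, habitat=desert, skin=scales) → age = 29 → Match. (age=14, habitat=desert, skin=scales) → age = 14 → No match. (age=15, habitat=forest, skin=smooth) → age = 15 → No match.

Match, No match, No match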